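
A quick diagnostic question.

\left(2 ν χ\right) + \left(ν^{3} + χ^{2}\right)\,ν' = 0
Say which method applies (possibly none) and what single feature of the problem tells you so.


Method: the exact-equation method — 2 ν χ and ν^{3} + χ^{2} pass the exactness check on the nose, so no integrating factor in χ or ν is needed at all.


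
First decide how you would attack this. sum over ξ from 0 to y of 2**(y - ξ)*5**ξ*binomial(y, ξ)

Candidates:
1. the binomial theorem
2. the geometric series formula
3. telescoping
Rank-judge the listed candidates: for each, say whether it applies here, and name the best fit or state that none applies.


Best approach: the binomial theorem — the summand is term ξ of a binomial expansion in 5 and 2; the whole sum is a single power.
- the binomial theorem: yes, a natural case for it.
- the geometric series formula: the term-to-term ratio changes with the index, so the geometric formula cannot close it.
- telescoping — the summand is not presented as a shifted difference — a telescoping rewrite may exist, but the displayed structure does not offer one.


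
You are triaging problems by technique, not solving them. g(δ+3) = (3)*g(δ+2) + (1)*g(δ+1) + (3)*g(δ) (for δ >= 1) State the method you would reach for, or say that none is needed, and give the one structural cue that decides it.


Method: the characteristic-root method — this is the constant-coefficient homogeneous case — the whole solution in δ reduces to a polynomial's roots.


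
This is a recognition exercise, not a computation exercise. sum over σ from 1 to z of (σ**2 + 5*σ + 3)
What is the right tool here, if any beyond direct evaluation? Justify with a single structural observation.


Technique: no special technique — this is bookkeeping, not technique: standard formulas for sums of constant-multiple powers of σ apply termwise.


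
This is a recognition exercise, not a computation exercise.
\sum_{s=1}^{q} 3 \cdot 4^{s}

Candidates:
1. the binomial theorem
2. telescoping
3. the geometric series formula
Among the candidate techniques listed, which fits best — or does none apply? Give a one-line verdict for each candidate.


Verdict: the geometric series formula — the ratio of consecutive terms is the constant 4, independent of the index — a geometric sum.
- the binomial theorem — there is no pair of bases whose matched powers would reassemble into a single binomial power.
- telescoping: the summand is not presented as a shifted difference — a telescoping rewrite may exist, but the displayed structure does not offer one.
- the geometric series formula: a fit — the right tool for this form.


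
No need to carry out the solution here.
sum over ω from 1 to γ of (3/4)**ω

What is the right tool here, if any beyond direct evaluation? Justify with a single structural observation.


Verdict: the geometric series formula — check a ratio of consecutive terms: it is 3/4, independent of the index, so the geometric formula closes the sum.


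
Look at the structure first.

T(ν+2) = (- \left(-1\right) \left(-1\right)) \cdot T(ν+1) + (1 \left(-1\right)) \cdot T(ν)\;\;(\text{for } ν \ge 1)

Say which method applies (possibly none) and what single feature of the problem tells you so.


Best approach: the characteristic-root method — fixed numeric weights on consecutive terms and no forcing term added: the root method in its home territory.


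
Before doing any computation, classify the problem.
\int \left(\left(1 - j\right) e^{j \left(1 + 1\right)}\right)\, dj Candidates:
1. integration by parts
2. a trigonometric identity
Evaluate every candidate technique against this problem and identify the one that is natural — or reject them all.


Diagnosis: integration by parts — a polynomial factor 1 - j multiplies e^{j \left(1 + 1\right)}; differentiating 1 - j lowers its degree while e^{j \left(1 + 1\right)} integrates cleanly, so parts wins.
- integration by parts: applicable, and directly so.
- a trigonometric identity: there is no trigonometric structure at all — the integrand carries no sine or cosine to rewrite.


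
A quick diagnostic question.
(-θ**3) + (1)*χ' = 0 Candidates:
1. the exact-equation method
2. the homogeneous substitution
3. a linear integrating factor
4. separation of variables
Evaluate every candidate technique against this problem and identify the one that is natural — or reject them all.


Best approach: no special technique — solved for the derivative, χ never appears on the right — this is a direct integration in θ, not a differential-equations problem at heart.
- the exact-equation method: the unknown never enters the equation — exactness holds emptily, with nothing for the method to add.
- the homogeneous substitution: the slope is not a function of the ratio of the variables alone.
- a linear integrating factor: with the unknown absent the integrating factor is a formality; direct integration is the working structure.
- separation of variables — any separation here is vacuous (nothing depends on the unknown); direct integration is the honest label.


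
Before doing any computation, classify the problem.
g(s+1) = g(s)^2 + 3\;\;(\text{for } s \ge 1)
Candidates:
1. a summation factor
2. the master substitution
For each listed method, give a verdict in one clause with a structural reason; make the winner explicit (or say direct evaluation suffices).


Verdict: no special technique — the update rule curves (it is not linear in the unknown sequence), so no superposition-based closed form attaches — iterate or study it directly.
- a summation factor: the recursion is nonlinear — outside the first-order linear family a summation factor addresses.
- the master substitution: the recursion shifts the index rather than dividing it.


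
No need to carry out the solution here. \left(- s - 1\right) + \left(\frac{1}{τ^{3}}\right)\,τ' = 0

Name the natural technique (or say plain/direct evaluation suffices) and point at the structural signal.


Diagnosis: separation of variables — one side of the product carries the independent variable, the other the unknown — the textbook separation shape. One could also solve this as an exact equation; with each coefficient in its own variable, separating is the same work with fewer steps.


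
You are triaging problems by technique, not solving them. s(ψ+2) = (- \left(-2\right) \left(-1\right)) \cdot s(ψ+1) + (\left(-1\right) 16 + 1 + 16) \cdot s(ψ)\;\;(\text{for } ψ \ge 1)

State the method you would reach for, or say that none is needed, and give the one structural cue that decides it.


Diagnosis: the characteristic-root method — linear, homogeneous, constant coefficients: solutions of the form r^ψ exist — find the roots of the characteristic polynomial.


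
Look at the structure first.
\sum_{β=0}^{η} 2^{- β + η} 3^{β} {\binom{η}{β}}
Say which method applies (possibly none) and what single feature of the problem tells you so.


Best approach: the binomial theorem — the summand is term β of a binomial expansion in 3 and 2; the whole sum is a single power.


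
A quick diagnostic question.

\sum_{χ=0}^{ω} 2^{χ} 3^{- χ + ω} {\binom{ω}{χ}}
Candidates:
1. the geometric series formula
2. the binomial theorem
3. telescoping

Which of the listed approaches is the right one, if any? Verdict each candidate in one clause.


Best approach: the binomial theorem — binomial coefficients against complementary powers of 2 and 3: recognize the binomial expansion and resum.
- the geometric series formula — dividing successive terms gives an index-dependent quantity, not a constant.
- the binomial theorem — applicable, and directly so.
- telescoping: writing out consecutive terms as given produces no pairwise cancellation.


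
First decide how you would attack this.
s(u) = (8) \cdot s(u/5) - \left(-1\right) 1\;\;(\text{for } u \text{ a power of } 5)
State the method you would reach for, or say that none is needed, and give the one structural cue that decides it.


Diagnosis: the master substitution — treat m = log base 5 of u as the new clock: one recursion step advances m by one while u scales by 5.


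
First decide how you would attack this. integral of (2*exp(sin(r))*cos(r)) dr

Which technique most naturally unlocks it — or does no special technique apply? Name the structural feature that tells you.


Best approach: u-substitution — everything non-trivial happens through the inner expression sin(r), and its derivative accounts for the remaining factor up to a constant, so set u = sin(r).


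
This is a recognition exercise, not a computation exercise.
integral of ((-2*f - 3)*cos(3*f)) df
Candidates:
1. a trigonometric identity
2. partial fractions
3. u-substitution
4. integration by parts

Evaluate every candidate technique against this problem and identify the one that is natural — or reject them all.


Best approach: integration by parts — a polynomial -2*f - 3 against the kernel cos(3*f) is the signature bounded-ladder case for integration by parts.
- a trigonometric identity: no even trigonometric power and no product of distinct frequencies to rewrite.
- partial fractions: the expression is not a ratio of polynomials that decomposes further.
- u-substitution — no subexpression of the integrand pairs with its own derivative as a factor — individual terms may offer their own substitutions, but any change of variable covering the whole integral would have to be constructed from outside the expression.
- integration by parts — applies; the problem has the shape this method handles.


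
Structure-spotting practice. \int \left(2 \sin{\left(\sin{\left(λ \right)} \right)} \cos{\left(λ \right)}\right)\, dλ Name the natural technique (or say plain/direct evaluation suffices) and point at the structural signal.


Best approach: u-substitution — the only nontrivial dependence routes through \sin{\left(λ \right)}, whose derivative supplies the leftover factor up to a constant multiple — u = \sin{\left(λ \right)} flattens it.


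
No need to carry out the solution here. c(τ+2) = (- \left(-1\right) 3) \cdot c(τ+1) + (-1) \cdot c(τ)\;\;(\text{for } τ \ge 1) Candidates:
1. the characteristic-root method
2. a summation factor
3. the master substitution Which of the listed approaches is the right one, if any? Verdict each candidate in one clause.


Verdict: the characteristic-root method — the recurrence is linear and homogeneous with constant coefficients, so the ansatz r^τ turns it into a polynomial equation for r.
- the characteristic-root method — a fit — the right tool for this form.
- a summation factor — a summation factor telescopes one-step recursions; this one carries higher-order memory.
- the master substitution — the recursion steps by a constant offset, so exponential reindexing is pointless.


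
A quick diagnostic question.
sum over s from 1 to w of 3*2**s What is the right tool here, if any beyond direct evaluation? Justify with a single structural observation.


Technique: the geometric series formula — the ratio of consecutive terms is the constant 2, independent of the index — a geometric sum.


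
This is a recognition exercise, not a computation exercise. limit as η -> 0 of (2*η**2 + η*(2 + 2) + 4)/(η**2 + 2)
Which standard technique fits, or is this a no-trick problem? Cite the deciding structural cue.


Verdict: no special technique — the expression is continuous at 0 — substitute and evaluate; no indeterminate form appears.


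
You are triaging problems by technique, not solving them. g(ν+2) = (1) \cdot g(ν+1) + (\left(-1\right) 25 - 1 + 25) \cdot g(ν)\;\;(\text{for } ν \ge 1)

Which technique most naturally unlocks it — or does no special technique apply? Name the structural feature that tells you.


Verdict: the characteristic-root method — constant coefficients and linearity mean the ansatz r^ν reduces it to solving the characteristic polynomial.


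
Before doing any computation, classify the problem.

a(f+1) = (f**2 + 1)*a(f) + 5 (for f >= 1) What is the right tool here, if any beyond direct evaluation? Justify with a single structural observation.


Verdict: a summation factor — first-order linear but the coefficient f**2 + 1 moves with the index — divide by the cumulative product and telescope.


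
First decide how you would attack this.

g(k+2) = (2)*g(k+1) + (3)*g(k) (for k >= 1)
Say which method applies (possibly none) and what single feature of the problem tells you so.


Technique: the characteristic-root method — no index-dependence in the weights and nothing inhomogeneous: classic characteristic-equation setup.


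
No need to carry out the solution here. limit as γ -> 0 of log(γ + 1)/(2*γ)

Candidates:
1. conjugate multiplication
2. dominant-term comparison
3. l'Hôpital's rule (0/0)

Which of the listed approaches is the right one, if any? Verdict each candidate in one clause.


Technique: l'Hôpital's rule (0/0) — plug in 0: top and bottom both hit zero, so differentiate each and retry. A first-order expansion at the point is an equally standard path; the rule packages it.
- conjugate multiplication: multiplying by a conjugate would not remove any indeterminacy here.
- dominant-term comparison — no dominant power emerges to decide the limit by degree comparison.
- l'Hôpital's rule (0/0): applicable, and directly so.


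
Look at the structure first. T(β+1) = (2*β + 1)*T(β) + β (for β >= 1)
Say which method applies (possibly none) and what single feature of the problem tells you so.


Method: a summation factor — first-order, linear, moving coefficient 2*β + 1: the discrete analogue of an integrating factor handles it.


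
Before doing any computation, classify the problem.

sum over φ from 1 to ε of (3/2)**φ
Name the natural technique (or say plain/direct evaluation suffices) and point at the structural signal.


Technique: the geometric series formula — consecutive terms stand in a fixed index-free ratio — the geometric sum formula closes it.


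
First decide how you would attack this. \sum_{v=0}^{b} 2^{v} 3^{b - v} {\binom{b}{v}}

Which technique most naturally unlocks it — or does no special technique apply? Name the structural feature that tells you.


Verdict: the binomial theorem — {\binom{b}{v}} weighting matched powers of 2 and 3 is the expanded form of (2 + 3)^b — fold it back up.


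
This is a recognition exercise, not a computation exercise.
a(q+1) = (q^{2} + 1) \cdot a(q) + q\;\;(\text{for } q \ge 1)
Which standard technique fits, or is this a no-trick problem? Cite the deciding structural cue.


Technique: a summation factor — one step of memory with a weight q^{2} + 1 that changes as the index grows — the summation-factor construction is built for this.


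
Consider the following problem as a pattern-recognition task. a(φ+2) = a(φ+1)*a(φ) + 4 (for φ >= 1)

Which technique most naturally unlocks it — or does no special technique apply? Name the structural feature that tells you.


Diagnosis: no special technique — the recurrence is nonlinear in the sequence terms; no linear-recurrence method fits it as written — one iterates or studies it directly.


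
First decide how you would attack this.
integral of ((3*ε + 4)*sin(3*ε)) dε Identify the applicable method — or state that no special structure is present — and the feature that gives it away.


Technique: integration by parts — 3*ε + 4 dies after finitely many derivatives while sin(3*ε) cycles under integration — the tabular/parts setup.


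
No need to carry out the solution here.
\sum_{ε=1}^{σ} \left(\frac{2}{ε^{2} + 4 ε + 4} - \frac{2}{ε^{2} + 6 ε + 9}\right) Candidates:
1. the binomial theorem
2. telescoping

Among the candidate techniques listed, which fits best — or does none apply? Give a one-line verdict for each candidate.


Best approach: telescoping — this sum is a zipper: each term contributes \frac{2}{ε^{2} + 4 ε + 4} and removes the next index's value, which the following term puts back, closing term by term.
- the binomial theorem — no binomial coefficients pair with matched powers.
- telescoping — yes — fits the structure here.


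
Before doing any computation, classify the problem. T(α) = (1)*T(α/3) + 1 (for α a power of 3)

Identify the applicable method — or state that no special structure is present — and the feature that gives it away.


Technique: the master substitution — the recursive call is at index α/3 rather than a shift, a divide-and-conquer shape — substituting α = 3^m linearizes it.


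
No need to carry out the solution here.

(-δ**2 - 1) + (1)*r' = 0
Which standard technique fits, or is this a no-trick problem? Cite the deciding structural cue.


Method: no special technique — the slope is a function of δ alone, so integrate both sides directly.


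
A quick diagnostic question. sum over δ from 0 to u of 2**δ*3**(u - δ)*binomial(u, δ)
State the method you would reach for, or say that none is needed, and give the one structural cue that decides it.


Diagnosis: the binomial theorem — the binomial coefficients weight matched powers of 2 and 3, which is exactly the expansion of a binomial power.


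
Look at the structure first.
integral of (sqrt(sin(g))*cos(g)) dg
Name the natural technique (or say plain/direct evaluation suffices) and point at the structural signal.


Method: u-substitution — cos(g) matches the derivative of sin(g) up to a constant; with u = sin(g) the whole integrand folds into a function of u alone.


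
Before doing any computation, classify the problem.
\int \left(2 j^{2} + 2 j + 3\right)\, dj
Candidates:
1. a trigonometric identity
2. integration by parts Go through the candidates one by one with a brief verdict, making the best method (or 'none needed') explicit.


Technique: no special technique — nothing composite, nothing rational, nothing trigonometric — each constant-multiple power of j integrates by the power rule alone.
- a trigonometric identity: no sine or cosine appears, so there is nothing for a trigonometric identity to act on.
- integration by parts — parts would only shuffle a directly integrable integrand.


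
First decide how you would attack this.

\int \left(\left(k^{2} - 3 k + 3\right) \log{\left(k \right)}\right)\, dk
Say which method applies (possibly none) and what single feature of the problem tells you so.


Technique: integration by parts — the logarithm \log{\left(k \right)} has no power-rule antiderivative to read off directly, but its derivative is algebraic — so differentiate \log{\left(k \right)} and integrate the polynomial factor k^{2} - 3 k + 3.


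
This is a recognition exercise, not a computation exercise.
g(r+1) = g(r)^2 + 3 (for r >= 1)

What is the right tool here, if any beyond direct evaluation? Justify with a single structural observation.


Verdict: no special technique — the map from one term to the next is curved, not linear, so linear closed-form machinery does not attach.


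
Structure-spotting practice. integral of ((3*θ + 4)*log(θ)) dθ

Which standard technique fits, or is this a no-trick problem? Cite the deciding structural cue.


Technique: integration by parts — log(θ) is the classic u in parts — its derivative is a plain reciprocal while 3*θ + 4 absorbs the dv role.


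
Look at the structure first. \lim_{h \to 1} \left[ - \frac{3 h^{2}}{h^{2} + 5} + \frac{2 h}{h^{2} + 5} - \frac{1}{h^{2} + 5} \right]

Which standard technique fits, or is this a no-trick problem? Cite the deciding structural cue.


Best approach: no special technique — no denominator vanishes and nothing blows up at 1: direct substitution is the whole computation.


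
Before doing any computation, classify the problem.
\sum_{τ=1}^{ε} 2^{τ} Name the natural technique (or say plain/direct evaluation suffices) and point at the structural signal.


Diagnosis: the geometric series formula — consecutive terms stand in a fixed index-free ratio — the geometric sum formula closes it.


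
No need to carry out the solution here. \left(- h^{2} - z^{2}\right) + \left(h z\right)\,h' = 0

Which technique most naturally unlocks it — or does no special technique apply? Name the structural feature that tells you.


Best approach: the homogeneous substitution — the slope is degree-zero homogeneous: the ratio substitution v = h/z collapses it. A Bernoulli rewrite works here as the equation stands — the homogeneous substitution is the more immediate reading.


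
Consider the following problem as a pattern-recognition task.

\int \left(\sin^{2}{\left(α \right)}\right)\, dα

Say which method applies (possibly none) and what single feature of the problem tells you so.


Diagnosis: a trigonometric identity — \sin^{2}{\left(α \right)} calls for power reduction: rewrite via double angles before any antiderivative is attempted.


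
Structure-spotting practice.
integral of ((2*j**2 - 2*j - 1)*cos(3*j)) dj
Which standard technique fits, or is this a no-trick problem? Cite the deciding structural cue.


Diagnosis: integration by parts — a polynomial factor 2*j**2 - 2*j - 1 multiplies cos(3*j); differentiating 2*j**2 - 2*j - 1 lowers its degree while cos(3*j) integrates cleanly, so parts wins.


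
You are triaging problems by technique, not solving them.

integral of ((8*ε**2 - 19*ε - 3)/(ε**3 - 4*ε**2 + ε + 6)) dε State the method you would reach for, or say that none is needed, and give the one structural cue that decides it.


Best approach: partial fractions — break ε**3 - 4*ε**2 + ε + 6 into its roots and the integral splits into logarithm-sized bites.


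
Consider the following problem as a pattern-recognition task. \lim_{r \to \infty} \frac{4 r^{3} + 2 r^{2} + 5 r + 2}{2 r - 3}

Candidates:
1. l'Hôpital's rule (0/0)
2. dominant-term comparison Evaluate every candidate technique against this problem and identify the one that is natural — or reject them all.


Best approach: dominant-term comparison — divide by the highest power of r present: lower-order terms vanish and the dominant ratio remains.
- l'Hôpital's rule (0/0): viewed as a single quotient this runs to ∞/∞, not the 0/0 clash this candidate addresses; an at-infinity variant of the rule would resolve it, but comparing leading growth reads the answer without differentiating.
- dominant-term comparison: applicable, and directly so.


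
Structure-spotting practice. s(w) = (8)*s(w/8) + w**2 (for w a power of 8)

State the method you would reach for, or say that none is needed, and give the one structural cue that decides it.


Verdict: the master substitution — the call at w/8 makes this multiplicative recursion; the master-style substitution converts it to additive.


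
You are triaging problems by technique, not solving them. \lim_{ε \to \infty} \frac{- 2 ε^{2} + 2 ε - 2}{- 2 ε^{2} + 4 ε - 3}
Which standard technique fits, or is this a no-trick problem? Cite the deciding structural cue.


Verdict: dominant-term comparison — divide through by the highest power of ε; every lower-order term dies and the dominant terms decide the limit. As a single quotient, the ∞/∞ shape would yield to repeated differentiation as well — the growth comparison gets there in one look.


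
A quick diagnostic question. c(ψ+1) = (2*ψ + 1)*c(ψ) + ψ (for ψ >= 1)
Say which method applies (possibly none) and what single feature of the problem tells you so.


Verdict: a summation factor — an index-dependent multiplier 2*ψ + 1 rules out characteristic roots; a summation factor converts it to a pure difference.


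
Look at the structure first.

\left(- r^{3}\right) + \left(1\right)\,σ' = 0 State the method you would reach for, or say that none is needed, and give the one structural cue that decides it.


Diagnosis: no special technique — solved for the derivative, σ never appears on the right — this is a direct integration in r, not a differential-equations problem at heart.


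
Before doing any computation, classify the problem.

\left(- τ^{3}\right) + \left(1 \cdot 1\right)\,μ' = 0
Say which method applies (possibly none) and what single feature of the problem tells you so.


Technique: no special technique — the slope is a pure function of τ; integrate both sides and be done.


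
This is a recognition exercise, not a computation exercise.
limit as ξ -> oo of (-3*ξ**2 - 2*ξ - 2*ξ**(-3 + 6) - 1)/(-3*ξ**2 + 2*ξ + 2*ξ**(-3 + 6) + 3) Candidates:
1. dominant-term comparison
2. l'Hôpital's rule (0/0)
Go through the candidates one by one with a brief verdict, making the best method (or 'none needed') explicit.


Method: dominant-term comparison — growth-rate triage: the leading powers of ξ decide the limit, everything else is noise.
- dominant-term comparison — yes — fits the structure here.
- l'Hôpital's rule (0/0) — no 0/0 form appears: written as one quotient, top and bottom both grow without bound, and the ratio is decided by their leading terms.


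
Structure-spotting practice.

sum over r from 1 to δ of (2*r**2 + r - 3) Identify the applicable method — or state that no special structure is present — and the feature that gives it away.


Method: no special technique — Faulhaber territory: sum each constant-multiple power of r with its closed-form formula, no trick required.


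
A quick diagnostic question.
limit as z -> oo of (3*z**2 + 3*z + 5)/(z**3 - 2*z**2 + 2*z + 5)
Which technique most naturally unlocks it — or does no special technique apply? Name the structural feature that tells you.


Verdict: dominant-term comparison — as z grows, only the highest-degree terms matter — compare leading terms and read the limit off. l'Hôpital's at-infinity variant applies to the expression viewed as a single quotient; the leading-term comparison is the direct route.


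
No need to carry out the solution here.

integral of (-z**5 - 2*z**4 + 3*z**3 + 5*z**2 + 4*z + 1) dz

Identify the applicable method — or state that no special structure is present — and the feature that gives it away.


Technique: no special technique — every term is a constant multiple of a power of z; term-wise power-rule integration needs no preliminary transformation.


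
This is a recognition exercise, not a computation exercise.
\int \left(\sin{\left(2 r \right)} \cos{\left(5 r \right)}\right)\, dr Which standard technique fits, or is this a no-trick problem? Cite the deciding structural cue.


Verdict: a trigonometric identity — the identity turns \sin{\left(2 r \right)} \cos{\left(5 r \right)} into two lone cosines/sines, each trivially integrable.


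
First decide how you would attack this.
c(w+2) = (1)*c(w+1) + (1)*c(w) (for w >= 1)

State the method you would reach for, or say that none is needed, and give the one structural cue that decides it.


Diagnosis: the characteristic-root method — no index-dependence in the weights and nothing inhomogeneous: classic characteristic-equation setup.


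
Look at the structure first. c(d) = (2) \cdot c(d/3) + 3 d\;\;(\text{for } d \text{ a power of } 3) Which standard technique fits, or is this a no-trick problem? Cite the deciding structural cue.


Technique: the master substitution — the argument shrinks by the factor 3, so measure the index on a logarithmic scale and the recursion becomes a shift.


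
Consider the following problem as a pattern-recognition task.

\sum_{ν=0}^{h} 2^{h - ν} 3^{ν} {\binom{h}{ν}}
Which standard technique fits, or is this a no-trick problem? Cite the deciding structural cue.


Method: the binomial theorem — terms weighting {\binom{h}{ν}} against matched powers of 3 and 2 reassemble into (3 + 2)^h by the binomial theorem.


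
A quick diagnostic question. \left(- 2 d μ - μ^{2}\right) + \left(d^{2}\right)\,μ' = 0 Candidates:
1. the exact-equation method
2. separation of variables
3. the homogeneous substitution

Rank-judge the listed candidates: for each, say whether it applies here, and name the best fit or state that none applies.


Best approach: the homogeneous substitution — the slope's numerator and denominator have matching total degree, so it depends only on μ/d and the ratio substitution collapses it. This doubles as a Bernoulli equation in the unknown as written; the homogeneous route needs no setup at all.
- the exact-equation method — no potential function has this form as its differential, as written.
- separation of variables — no algebra isolates the independent variable on one side and the unknown on the other.
- the homogeneous substitution — applies; the problem has the shape this method handles.


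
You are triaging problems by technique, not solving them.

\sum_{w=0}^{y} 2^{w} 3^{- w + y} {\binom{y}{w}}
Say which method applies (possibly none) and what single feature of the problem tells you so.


Best approach: the binomial theorem — the binomial coefficients weight matched powers of 2 and 3, which is exactly the expansion of a binomial power.


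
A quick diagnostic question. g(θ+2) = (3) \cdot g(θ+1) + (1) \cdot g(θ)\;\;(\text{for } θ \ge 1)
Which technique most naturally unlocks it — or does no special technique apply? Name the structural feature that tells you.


Method: the characteristic-root method — no index-dependence in the weights and nothing inhomogeneous: classic characteristic-equation setup.


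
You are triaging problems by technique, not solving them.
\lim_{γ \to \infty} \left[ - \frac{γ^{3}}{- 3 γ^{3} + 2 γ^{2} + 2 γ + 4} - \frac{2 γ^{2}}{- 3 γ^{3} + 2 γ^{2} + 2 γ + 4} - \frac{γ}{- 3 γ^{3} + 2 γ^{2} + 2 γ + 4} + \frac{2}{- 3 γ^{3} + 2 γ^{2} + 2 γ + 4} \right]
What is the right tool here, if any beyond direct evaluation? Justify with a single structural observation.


Verdict: dominant-term comparison — as γ grows, only the highest-degree terms matter — compare leading terms and read the limit off. As a single quotient, the ∞/∞ shape would yield to repeated differentiation as well — the growth comparison gets there in one look.


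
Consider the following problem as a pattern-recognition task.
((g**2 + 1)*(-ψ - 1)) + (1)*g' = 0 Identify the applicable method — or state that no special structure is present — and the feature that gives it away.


Verdict: separation of variables — one side of the product carries the independent variable, the other the unknown — the textbook separation shape.


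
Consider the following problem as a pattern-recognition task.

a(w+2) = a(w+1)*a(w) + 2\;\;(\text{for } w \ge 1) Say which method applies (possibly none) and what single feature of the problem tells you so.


Diagnosis: no special technique — the unknown enters the rule nonlinearly, not as a weighted sum — no linear method is even well-posed.


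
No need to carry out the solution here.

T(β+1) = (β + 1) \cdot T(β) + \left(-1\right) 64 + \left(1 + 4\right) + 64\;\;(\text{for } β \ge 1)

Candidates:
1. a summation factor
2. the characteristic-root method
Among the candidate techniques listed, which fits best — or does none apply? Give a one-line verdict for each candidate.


Diagnosis: a summation factor — an index-dependent multiplier β + 1 rules out characteristic roots; a summation factor converts it to a pure difference.
- a summation factor: yes — fits the structure here.
- the characteristic-root method: the coefficients change with the index, which the root method cannot absorb.


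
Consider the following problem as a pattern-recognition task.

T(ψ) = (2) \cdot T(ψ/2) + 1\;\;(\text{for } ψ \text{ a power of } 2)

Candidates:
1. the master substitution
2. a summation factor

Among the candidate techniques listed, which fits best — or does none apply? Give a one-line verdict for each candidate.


Technique: the master substitution — the argument contracts 2-fold per step: reindex ψ exponentially and solve the linear recurrence in the new index.
- the master substitution — yes, a natural case for it.
- a summation factor: the recursion divides its index rather than shifting it — there is no previous-term chain for a summation factor to telescope.


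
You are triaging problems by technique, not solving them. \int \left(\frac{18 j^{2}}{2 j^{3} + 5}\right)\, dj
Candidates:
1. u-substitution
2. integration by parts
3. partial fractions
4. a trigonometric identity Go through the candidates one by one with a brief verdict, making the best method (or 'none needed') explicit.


Method: u-substitution — viewed as a product, the integrand is a composition evaluated at 2 j^{3} + 5 times (a constant multiple of) that inner expression's derivative, so u = 2 j^{3} + 5 makes it elementary.
- u-substitution: applicable, and directly so.
- integration by parts: the integrand does not split as a nonconstant polynomial times an exp, sine, cosine of a linear argument, or logarithm — no polynomial-kernel parts product to differentiate one side of.
- partial fractions: the denominator is irreducible over the rationals — no rational-coefficient split into simpler fractions exists.
- a trigonometric identity: no sine or cosine appears, so there is nothing for a trigonometric identity to act on.


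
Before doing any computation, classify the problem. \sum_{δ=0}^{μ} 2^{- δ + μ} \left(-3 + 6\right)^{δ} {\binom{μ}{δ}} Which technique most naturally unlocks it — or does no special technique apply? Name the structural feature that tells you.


Diagnosis: the binomial theorem — {\binom{μ}{δ}} weighting matched powers of (-3 + 6) and 2 is the expanded form of ((-3 + 6) + 2)^μ — fold it back up.


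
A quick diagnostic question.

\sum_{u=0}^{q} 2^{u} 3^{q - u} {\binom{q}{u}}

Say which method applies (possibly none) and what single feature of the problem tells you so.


Verdict: the binomial theorem — the binomial coefficients weight matched powers of 2 and 3, which is exactly the expansion of a binomial power.


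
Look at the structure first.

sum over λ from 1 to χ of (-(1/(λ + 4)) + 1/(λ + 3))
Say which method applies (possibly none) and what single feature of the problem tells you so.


Method: telescoping — consecutive terms evaluate one function at adjacent indices (1/(λ + 3) is its current value): one term's tail is the next term's head, so the chain collapses.


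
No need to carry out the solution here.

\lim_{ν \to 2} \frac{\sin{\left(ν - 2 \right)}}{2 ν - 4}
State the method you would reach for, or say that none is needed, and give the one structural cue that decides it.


Verdict: l'Hôpital's rule (0/0) — both numerator and denominator vanish at 2: the genuine 0/0 indeterminate that l'Hôpital exists for. The standard small-argument limits would also carry it; the rule is the systematic route.


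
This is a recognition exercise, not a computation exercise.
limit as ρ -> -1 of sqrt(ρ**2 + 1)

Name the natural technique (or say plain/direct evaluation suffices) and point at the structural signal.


Verdict: no special technique — nothing blocks direct substitution at -1: plug in and finish.


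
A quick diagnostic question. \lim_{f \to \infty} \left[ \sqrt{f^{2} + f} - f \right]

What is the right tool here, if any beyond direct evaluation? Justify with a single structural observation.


Verdict: conjugate multiplication — both pieces blow up but their difference is finite; the conjugate trick rationalizes \sqrt{f^{2} + f} - f.


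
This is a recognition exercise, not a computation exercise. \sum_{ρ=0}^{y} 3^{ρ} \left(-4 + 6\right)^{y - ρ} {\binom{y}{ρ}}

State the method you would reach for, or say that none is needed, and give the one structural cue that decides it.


Verdict: the binomial theorem — the summand is term ρ of a binomial expansion in 3 and (-4 + 6); the whole sum is a single power.


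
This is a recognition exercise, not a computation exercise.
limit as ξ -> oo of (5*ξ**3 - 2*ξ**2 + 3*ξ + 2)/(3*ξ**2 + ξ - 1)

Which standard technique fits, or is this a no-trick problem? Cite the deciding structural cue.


Best approach: dominant-term comparison — growth-rate triage: the leading powers of ξ decide the limit, everything else is noise. l'Hôpital's at-infinity variant applies to the expression viewed as a single quotient; the leading-term comparison is the direct route.


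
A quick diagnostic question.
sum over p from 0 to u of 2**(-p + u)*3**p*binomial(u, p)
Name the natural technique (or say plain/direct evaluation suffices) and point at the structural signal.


Diagnosis: the binomial theorem — binomial coefficients against complementary powers of 3 and 2: recognize the binomial expansion and resum.


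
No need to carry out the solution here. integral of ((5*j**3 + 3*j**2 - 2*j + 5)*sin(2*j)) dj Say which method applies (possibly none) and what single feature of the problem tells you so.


Best approach: integration by parts — differentiate 5*j**3 + 3*j**2 - 2*j + 5, integrate sin(2*j): each pass lowers the polynomial degree, so parts terminates.


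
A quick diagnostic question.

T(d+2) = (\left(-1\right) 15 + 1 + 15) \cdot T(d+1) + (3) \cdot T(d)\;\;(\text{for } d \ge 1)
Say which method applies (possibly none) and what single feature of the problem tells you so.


Method: the characteristic-root method — constant coefficients and linearity mean the ansatz r^d reduces it to solving the characteristic polynomial.


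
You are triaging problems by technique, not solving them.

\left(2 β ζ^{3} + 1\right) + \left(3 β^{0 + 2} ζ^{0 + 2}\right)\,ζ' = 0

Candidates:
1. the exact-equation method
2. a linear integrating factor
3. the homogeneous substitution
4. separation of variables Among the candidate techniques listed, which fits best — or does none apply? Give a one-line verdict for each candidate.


Method: the exact-equation method — checking ∂/∂ζ of 2 β ζ^{3} + 1 against ∂/∂β of 3 β^{0 + 2} ζ^{0 + 2}: they match — the equation is exact as it stands.
- the exact-equation method — applicable, and directly so.
- a linear integrating factor — a nonlinear term in the unknown puts this outside the integrating-factor template.
- the homogeneous substitution — the ratio of the variables does not determine the slope.
- separation of variables — the two dependences do not factor apart.


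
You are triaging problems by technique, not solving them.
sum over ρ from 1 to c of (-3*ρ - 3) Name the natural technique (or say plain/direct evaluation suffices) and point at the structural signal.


Best approach: no special technique — recognize the absence of structure: constant-multiple powers of ρ summed plainly, no special method required.


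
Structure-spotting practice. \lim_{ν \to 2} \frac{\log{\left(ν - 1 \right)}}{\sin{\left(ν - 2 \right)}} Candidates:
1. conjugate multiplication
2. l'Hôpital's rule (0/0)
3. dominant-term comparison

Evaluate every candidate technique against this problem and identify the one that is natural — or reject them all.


Verdict: l'Hôpital's rule (0/0) — the 0/0 form at 2 is the signature situation for l'Hôpital's rule. The standard small-argument limits would also carry it; the rule is the systematic route.
- conjugate multiplication — rationalization has no target — no divergent radical difference appears.
- l'Hôpital's rule (0/0): yes — fits the structure here.
- dominant-term comparison: no dominant power emerges to decide the limit by degree comparison.


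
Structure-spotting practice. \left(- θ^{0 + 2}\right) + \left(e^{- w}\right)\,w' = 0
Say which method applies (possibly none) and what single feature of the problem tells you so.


Diagnosis: separation of variables — one side of the product carries the independent variable, the other the unknown — the textbook separation shape. One could also solve this as an exact equation; with each coefficient in its own variable, separating is the same work with fewer steps.
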